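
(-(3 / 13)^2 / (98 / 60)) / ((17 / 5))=-1350 / 140777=-0.01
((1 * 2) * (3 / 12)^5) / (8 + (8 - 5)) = 1 / 5632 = 0.00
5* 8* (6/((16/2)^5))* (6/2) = 45/2048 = 0.02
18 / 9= 2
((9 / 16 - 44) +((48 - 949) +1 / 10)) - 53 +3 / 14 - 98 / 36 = -5039221 / 5040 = -999.85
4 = 4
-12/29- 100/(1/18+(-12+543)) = -166908/277211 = -0.60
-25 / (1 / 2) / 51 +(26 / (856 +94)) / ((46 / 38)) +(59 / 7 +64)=14671166 / 205275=71.47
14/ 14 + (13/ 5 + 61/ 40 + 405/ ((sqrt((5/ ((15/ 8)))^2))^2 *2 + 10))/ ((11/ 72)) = 164792/ 1199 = 137.44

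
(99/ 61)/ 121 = 9/ 671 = 0.01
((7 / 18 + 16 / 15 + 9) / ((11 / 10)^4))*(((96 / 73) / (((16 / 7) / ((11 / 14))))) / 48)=0.07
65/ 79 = 0.82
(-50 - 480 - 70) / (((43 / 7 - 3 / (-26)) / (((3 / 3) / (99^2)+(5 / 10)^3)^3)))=-0.19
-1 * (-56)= 56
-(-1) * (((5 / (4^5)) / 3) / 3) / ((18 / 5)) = 25 / 165888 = 0.00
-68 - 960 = -1028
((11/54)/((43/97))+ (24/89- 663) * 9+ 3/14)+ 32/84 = -4313430661/723303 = -5963.52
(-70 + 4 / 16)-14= -335 / 4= -83.75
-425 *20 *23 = -195500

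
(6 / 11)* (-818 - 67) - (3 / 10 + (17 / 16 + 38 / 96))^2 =-76953731 / 158400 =-485.82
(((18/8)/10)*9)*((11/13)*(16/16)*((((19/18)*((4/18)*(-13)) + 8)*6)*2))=13233/130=101.79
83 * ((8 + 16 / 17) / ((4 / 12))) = 37848 / 17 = 2226.35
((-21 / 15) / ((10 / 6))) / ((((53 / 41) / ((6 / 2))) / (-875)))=1705.75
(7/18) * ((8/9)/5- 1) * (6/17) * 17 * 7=-1813/135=-13.43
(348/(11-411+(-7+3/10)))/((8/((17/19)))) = -7395/77273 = -0.10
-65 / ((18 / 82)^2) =-109265 / 81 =-1348.95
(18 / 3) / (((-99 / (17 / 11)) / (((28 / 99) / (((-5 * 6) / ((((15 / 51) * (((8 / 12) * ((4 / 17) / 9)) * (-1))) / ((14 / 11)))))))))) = -16 / 4498659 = -0.00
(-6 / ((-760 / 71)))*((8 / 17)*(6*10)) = 5112 / 323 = 15.83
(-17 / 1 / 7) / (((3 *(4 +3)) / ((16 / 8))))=-34 / 147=-0.23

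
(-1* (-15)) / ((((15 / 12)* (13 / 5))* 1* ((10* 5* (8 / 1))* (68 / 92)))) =69 / 4420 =0.02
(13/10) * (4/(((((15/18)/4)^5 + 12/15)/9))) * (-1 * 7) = -1863254016/4552303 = -409.30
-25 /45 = -5 /9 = -0.56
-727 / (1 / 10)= -7270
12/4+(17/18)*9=23/2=11.50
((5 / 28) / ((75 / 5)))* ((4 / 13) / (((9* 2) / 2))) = 1 / 2457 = 0.00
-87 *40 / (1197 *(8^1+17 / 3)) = -1160 / 5453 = -0.21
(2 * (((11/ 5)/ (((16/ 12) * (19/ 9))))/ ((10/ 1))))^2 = 88209/ 3610000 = 0.02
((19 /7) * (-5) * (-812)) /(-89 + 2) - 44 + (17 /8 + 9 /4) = -3991 /24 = -166.29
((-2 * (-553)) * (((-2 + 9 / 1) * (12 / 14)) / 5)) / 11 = 6636 / 55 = 120.65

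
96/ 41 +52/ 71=3.07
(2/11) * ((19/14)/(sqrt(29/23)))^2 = 0.27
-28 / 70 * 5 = -2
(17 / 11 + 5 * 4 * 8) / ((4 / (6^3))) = 95958 / 11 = 8723.45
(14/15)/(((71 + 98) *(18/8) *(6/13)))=28/5265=0.01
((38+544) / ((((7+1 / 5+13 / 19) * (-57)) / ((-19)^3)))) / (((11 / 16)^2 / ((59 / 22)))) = 50245192960 / 996919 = 50400.48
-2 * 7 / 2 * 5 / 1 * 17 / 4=-595 / 4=-148.75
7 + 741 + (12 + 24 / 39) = 9888 / 13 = 760.62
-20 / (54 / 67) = -670 / 27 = -24.81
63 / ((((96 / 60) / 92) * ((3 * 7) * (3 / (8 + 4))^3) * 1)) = 11040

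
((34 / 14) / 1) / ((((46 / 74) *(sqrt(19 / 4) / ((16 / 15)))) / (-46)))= -40256 *sqrt(19) / 1995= -87.96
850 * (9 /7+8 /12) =34850 /21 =1659.52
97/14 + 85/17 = 167/14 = 11.93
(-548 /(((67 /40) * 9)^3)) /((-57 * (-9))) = -0.00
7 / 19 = 0.37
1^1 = 1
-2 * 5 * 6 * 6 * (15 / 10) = -540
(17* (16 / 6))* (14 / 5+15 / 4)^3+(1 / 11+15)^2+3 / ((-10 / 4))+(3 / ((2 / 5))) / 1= 12973.22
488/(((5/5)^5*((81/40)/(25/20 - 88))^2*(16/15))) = 1836237250/2187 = 839614.65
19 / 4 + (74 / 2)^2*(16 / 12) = 21961 / 12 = 1830.08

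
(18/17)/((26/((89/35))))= 801/7735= 0.10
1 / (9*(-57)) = -1 / 513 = -0.00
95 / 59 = 1.61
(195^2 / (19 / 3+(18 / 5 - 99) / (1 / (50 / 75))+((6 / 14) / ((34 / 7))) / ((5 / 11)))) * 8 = -11934000 / 2239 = -5330.06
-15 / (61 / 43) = -645 / 61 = -10.57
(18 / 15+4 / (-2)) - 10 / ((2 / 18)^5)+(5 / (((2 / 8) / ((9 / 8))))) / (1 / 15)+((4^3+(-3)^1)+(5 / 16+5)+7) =-47206399 / 80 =-590079.99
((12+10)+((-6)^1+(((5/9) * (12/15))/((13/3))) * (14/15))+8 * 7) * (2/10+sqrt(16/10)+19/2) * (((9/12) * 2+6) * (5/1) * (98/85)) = 4133248 * sqrt(10)/3315+100231264/3315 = 34178.50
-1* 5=-5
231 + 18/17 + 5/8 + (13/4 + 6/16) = 16069/68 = 236.31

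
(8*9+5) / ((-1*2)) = -77 / 2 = -38.50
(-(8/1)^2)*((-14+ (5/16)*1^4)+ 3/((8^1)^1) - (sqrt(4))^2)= 1108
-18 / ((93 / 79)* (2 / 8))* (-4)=7584 / 31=244.65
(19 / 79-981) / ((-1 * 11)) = 77480 / 869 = 89.16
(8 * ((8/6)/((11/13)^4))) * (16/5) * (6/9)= 29246464/658845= 44.39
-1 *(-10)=10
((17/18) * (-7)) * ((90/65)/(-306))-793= -185555/234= -792.97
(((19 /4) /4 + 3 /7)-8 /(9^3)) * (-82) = -5373173 /40824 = -131.62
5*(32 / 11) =160 / 11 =14.55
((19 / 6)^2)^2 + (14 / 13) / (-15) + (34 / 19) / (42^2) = 7880824187 / 78427440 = 100.49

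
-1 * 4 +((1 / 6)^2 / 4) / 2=-1151 / 288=-4.00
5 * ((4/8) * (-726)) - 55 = -1870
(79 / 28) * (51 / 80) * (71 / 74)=286059 / 165760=1.73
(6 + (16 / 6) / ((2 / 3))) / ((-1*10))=-1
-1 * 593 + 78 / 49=-28979 / 49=-591.41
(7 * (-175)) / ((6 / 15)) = -6125 / 2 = -3062.50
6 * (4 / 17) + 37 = 653 / 17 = 38.41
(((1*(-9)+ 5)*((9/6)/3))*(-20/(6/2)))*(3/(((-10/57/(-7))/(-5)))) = -7980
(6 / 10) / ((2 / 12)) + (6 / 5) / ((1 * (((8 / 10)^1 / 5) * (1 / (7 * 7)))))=3711 / 10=371.10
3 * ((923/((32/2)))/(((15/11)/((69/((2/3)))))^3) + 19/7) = 8475130031457/112000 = 75670803.85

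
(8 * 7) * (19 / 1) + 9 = 1073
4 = 4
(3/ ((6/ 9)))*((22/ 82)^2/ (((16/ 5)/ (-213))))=-1159785/ 53792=-21.56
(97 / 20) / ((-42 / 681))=-22019 / 280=-78.64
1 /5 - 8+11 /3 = -4.13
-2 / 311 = -0.01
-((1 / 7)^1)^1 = -1 / 7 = -0.14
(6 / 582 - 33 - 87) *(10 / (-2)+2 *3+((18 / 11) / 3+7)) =-1094066 / 1067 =-1025.37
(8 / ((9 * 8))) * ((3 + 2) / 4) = 5 / 36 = 0.14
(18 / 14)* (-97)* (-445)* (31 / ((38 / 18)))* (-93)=-10080020295 / 133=-75789626.28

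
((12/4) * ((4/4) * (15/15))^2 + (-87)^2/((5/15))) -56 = 22654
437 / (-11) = -437 / 11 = -39.73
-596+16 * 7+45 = -439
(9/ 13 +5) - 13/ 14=867/ 182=4.76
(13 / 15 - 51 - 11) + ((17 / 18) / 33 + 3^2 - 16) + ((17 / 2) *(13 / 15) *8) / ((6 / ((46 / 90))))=-2810413 / 44550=-63.08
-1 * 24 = -24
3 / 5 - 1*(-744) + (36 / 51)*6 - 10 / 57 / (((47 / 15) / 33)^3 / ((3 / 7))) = 775827955059 / 1173719015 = 661.00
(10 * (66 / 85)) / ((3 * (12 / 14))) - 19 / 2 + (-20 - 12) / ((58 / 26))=-61601 / 2958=-20.83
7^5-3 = 16804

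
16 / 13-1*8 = -88 / 13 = -6.77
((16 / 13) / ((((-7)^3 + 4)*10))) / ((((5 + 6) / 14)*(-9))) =112 / 2181465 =0.00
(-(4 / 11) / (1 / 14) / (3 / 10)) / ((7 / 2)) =-160 / 33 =-4.85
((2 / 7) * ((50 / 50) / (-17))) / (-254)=1 / 15113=0.00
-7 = -7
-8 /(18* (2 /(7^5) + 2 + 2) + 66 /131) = -8806868 /79818801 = -0.11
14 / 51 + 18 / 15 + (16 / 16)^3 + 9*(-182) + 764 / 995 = -82955777 / 50745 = -1634.76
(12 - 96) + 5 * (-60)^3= -1080084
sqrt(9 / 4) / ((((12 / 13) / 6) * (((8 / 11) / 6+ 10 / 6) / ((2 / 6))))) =429 / 236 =1.82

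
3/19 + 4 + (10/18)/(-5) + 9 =2231/171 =13.05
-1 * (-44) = 44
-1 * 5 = -5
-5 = -5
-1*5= -5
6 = 6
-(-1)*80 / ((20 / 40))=160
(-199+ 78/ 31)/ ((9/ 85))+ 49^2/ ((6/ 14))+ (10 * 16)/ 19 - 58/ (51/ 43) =333989050/ 90117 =3706.17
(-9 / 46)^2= 81 / 2116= 0.04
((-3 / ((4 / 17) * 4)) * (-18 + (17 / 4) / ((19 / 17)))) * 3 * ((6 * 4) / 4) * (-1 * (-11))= 8960.31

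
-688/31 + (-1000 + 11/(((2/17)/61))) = 290241/62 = 4681.31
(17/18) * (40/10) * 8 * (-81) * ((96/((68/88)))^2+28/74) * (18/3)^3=-5133533988096/629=-8161421284.73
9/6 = 1.50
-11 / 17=-0.65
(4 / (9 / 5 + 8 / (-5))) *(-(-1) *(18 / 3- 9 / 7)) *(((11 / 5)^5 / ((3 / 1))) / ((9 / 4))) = 28344976 / 39375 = 719.87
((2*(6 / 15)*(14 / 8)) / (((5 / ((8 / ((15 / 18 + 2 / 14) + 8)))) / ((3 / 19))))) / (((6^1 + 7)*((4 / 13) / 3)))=0.03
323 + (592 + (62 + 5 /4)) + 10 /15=11747 /12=978.92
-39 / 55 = -0.71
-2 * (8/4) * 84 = -336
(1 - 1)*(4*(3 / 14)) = 0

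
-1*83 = -83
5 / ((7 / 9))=45 / 7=6.43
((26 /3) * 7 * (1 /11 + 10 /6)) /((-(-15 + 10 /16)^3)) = 5404672 /150566625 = 0.04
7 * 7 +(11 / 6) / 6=1775 / 36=49.31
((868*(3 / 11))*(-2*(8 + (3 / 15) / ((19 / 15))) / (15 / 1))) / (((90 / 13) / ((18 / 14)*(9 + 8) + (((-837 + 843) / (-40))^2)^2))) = -33981747059 / 41800000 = -812.96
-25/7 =-3.57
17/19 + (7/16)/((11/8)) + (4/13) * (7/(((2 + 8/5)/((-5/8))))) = 82063/97812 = 0.84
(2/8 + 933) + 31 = 3857/4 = 964.25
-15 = -15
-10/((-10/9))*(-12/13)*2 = -216/13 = -16.62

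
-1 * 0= 0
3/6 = 1/2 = 0.50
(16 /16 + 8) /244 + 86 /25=21209 /6100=3.48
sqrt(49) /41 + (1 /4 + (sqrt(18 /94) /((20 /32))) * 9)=69 /164 + 216 * sqrt(47) /235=6.72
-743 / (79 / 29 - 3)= 21547 / 8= 2693.38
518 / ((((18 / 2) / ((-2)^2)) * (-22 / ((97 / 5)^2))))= -9747724 / 2475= -3938.47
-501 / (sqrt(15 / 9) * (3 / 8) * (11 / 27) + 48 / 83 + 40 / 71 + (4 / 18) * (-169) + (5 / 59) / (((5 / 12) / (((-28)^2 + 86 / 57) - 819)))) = 11.64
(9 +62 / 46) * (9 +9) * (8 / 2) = 17136 / 23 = 745.04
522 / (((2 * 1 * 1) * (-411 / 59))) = -5133 / 137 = -37.47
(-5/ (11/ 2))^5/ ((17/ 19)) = -1900000/ 2737867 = -0.69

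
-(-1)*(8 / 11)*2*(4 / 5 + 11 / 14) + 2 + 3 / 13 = 22709 / 5005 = 4.54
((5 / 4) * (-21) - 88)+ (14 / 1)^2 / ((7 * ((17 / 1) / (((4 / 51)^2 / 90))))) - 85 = -199.25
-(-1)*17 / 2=17 / 2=8.50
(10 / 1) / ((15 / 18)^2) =14.40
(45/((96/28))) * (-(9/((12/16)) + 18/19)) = -12915/76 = -169.93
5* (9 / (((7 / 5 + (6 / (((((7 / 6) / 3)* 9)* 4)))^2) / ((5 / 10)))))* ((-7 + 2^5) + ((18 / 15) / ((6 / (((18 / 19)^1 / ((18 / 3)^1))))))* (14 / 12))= 10489185 / 29488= 355.71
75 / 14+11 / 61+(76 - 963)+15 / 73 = -881.26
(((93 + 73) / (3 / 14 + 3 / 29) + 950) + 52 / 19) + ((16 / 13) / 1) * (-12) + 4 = 46660726 / 31863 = 1464.42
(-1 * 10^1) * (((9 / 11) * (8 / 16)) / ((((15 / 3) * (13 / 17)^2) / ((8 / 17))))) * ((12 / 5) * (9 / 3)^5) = -3569184 / 9295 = -383.99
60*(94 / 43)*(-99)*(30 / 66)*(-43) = 253800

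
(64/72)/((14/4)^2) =32/441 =0.07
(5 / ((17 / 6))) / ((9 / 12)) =40 / 17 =2.35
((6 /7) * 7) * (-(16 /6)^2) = -128 /3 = -42.67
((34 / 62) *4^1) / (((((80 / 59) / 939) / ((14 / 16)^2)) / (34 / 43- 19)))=-36134692839 / 1706240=-21177.97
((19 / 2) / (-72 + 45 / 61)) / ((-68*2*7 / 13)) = 15067 / 8276688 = 0.00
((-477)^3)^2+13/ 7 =82453351699298236/ 7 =11779050242756890.86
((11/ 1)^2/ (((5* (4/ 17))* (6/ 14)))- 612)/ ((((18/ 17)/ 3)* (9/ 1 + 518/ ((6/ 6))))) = -22321/ 11160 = -2.00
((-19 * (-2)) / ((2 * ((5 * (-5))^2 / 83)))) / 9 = 1577 / 5625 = 0.28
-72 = -72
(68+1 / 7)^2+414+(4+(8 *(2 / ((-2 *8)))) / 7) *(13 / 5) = 1241532 / 245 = 5067.48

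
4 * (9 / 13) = 36 / 13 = 2.77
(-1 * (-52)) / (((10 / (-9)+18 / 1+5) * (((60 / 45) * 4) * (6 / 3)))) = 351 / 1576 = 0.22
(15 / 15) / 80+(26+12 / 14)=15047 / 560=26.87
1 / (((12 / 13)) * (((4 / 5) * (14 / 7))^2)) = 0.42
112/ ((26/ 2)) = 112/ 13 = 8.62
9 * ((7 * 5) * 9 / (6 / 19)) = 17955 / 2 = 8977.50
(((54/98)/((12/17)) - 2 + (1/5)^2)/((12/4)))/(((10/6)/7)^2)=-17337/2500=-6.93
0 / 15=0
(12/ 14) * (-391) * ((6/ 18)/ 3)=-37.24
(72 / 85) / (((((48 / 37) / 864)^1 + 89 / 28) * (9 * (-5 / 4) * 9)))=-33152 / 12601675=-0.00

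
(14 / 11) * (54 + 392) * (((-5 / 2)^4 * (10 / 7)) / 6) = 5279.36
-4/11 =-0.36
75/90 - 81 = -481/6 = -80.17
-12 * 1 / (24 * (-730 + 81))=1 / 1298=0.00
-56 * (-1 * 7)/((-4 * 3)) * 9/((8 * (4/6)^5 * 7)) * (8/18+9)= -48195/128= -376.52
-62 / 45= -1.38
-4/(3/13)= -52/3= -17.33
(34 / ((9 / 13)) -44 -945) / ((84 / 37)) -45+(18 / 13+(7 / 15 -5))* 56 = -31219963 / 49140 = -635.33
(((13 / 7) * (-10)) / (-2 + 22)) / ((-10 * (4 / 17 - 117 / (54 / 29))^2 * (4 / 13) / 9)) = 3956121 / 5707551500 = 0.00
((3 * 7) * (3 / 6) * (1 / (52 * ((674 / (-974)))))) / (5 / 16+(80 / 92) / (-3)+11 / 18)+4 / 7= 7145030 / 64370033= 0.11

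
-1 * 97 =-97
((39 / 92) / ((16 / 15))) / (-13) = -45 / 1472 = -0.03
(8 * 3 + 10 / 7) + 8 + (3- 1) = 248 / 7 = 35.43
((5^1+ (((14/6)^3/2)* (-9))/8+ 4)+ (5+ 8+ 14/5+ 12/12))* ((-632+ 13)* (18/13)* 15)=-239820.84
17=17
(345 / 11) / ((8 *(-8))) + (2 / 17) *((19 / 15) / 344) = -3779581 / 7719360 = -0.49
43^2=1849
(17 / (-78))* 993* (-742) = 2087617 / 13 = 160585.92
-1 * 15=-15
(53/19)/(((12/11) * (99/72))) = 106/57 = 1.86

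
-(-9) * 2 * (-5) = -90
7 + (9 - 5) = 11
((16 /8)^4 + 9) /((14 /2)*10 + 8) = 25 /78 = 0.32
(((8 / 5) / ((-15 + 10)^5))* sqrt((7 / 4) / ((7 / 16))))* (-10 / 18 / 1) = 16 / 28125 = 0.00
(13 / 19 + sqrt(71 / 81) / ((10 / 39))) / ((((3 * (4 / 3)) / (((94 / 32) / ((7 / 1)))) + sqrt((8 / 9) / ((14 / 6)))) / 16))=-57434 * sqrt(2982) / 7869585-114868 * sqrt(42) / 9968141 + 11496576 / 9968141 + 1916096 * sqrt(71) / 2623195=6.83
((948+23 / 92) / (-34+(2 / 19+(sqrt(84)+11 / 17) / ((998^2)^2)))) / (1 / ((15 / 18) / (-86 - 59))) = 98140905611205703588* sqrt(21) / 10262027175290898278716907645283915+1649964108217550595289274502576602 / 10262027175290898278716907645283915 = 0.16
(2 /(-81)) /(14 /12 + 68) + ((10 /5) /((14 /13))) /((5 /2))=58238 /78435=0.74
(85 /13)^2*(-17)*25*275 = -844421875 /169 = -4996579.14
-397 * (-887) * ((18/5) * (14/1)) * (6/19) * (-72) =-38335260096/95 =-403529053.64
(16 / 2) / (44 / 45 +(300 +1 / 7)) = 2520 / 94853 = 0.03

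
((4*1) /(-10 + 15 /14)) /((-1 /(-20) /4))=-896 /25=-35.84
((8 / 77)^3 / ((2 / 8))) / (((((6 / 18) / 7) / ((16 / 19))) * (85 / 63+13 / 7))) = 442368 / 17879323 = 0.02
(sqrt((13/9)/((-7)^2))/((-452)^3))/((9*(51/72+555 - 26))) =-sqrt(13)/9245148978744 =-0.00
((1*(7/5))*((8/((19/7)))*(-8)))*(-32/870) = 1.21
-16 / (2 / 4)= -32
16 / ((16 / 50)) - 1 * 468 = -418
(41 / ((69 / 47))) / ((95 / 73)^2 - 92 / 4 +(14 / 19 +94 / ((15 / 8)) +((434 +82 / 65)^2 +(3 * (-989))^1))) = 824342610325 / 5505405178722611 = 0.00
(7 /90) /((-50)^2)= 7 /225000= 0.00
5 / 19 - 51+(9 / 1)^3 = 12887 / 19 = 678.26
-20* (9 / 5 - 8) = 124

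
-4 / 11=-0.36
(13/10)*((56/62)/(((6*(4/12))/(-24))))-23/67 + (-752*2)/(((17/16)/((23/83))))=-5959305743/14653235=-406.69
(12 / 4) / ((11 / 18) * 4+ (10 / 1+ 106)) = 27 / 1066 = 0.03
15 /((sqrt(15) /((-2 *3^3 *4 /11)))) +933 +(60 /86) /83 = 856.96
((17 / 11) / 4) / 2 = 17 / 88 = 0.19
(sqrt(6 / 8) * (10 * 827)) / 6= 4135 * sqrt(3) / 6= 1193.67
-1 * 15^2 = -225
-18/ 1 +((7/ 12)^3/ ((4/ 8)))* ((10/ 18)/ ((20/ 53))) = -541693/ 31104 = -17.42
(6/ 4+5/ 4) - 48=-181/ 4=-45.25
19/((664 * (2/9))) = 171/1328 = 0.13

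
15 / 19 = 0.79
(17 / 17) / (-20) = -1 / 20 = -0.05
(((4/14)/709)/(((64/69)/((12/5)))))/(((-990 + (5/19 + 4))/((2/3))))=-437/619680180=-0.00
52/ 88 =13/ 22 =0.59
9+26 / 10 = 58 / 5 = 11.60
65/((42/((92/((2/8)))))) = 11960/21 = 569.52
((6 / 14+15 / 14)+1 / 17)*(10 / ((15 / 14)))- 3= 589 / 51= 11.55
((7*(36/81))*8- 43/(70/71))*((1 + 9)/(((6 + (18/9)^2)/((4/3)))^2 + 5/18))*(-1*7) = 47188/2035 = 23.19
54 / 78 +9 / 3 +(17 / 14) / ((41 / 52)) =19522 / 3731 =5.23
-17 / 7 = -2.43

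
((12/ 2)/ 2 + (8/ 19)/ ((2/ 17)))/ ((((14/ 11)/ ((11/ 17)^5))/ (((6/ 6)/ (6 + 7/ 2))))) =221445125/ 3587978639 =0.06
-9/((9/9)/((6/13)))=-54/13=-4.15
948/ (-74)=-474/ 37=-12.81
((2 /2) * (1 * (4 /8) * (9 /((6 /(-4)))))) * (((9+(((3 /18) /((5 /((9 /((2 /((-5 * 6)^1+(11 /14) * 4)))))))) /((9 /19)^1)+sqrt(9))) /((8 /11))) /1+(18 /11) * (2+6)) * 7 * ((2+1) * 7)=-3472707 /440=-7892.52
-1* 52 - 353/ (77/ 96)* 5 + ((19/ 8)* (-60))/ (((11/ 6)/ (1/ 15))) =-2257.70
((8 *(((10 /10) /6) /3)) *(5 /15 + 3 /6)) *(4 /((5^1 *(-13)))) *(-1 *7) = 56 /351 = 0.16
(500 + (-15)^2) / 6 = 725 / 6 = 120.83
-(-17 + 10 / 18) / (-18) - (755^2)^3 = -185217368568765625.91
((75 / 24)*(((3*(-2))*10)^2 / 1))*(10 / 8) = 28125 / 2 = 14062.50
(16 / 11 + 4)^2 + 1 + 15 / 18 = 22931 / 726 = 31.59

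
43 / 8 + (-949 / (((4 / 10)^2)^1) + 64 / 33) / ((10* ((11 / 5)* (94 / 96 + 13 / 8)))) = -98.12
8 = 8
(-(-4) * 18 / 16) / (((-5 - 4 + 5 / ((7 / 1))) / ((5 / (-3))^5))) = 6.98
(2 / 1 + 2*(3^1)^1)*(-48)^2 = 18432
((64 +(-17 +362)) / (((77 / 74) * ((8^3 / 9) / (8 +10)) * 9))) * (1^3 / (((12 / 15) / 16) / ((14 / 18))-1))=-680985 / 46112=-14.77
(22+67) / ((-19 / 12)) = -1068 / 19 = -56.21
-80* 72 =-5760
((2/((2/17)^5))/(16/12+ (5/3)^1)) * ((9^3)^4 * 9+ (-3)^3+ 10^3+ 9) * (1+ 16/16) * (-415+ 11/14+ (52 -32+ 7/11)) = -218750310988865417049997/3696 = -59185690202615102015.69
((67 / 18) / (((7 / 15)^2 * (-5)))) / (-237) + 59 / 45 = 461803 / 348390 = 1.33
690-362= 328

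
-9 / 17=-0.53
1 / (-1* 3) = -1 / 3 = -0.33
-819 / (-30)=27.30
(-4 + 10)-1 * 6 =0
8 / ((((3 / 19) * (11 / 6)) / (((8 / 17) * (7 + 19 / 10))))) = 108224 / 935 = 115.75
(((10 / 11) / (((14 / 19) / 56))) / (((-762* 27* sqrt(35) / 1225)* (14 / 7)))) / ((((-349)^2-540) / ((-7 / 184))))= 0.00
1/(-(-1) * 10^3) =1/1000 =0.00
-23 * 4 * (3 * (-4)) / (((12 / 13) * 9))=1196 / 9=132.89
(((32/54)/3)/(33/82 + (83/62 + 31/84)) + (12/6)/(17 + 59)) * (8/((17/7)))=776171620/1964780253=0.40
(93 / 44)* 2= 93 / 22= 4.23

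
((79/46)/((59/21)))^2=2752281/7365796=0.37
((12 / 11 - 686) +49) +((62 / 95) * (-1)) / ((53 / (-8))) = -35214369 / 55385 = -635.81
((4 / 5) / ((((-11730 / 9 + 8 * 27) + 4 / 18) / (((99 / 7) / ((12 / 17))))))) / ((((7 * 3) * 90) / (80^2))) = -0.05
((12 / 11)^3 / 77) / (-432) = -4 / 102487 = -0.00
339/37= 9.16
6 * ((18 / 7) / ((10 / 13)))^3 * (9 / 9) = 224.13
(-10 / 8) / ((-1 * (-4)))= -5 / 16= -0.31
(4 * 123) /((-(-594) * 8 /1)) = 41 /396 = 0.10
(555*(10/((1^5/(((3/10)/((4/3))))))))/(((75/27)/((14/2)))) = 62937/20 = 3146.85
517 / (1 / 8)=4136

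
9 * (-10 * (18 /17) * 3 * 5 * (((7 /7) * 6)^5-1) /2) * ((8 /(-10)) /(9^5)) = 311000 /4131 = 75.28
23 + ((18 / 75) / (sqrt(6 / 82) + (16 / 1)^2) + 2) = 1679421101 / 67174325 - 6 * sqrt(123) / 67174325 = 25.00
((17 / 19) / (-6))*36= -102 / 19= -5.37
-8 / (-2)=4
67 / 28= 2.39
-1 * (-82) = 82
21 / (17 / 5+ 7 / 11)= 385 / 74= 5.20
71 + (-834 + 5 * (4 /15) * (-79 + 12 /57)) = -16493 /19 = -868.05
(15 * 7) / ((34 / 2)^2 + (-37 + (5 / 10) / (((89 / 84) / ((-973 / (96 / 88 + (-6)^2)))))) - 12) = 635460 / 1377559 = 0.46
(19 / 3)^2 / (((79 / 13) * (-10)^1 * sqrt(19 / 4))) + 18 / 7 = 18 / 7 -247 * sqrt(19) / 3555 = 2.27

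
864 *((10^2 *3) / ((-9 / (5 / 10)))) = -14400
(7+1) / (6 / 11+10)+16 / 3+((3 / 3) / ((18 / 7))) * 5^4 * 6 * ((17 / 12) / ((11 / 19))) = 41050585 / 11484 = 3574.59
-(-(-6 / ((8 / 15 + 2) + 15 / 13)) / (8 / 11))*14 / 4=-45045 / 5752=-7.83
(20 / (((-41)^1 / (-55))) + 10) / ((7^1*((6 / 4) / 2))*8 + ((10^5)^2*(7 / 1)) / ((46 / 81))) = 17365 / 58117500019803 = 0.00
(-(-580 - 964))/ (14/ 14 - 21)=-386/ 5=-77.20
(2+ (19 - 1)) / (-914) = -10 / 457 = -0.02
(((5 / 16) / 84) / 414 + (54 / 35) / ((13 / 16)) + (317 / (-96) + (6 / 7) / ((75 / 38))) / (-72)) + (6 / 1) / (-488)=42501037751 / 22061894400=1.93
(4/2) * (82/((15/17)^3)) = 805732/3375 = 238.74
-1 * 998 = -998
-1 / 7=-0.14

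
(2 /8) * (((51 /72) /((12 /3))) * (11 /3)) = 187 /1152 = 0.16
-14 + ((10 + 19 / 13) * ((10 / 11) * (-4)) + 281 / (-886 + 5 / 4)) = -28338250 / 506077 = -56.00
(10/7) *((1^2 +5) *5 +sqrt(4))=320/7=45.71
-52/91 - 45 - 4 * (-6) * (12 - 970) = -161263/7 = -23037.57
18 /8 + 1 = 13 /4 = 3.25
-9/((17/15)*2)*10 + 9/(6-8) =-1503/34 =-44.21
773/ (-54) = -773/ 54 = -14.31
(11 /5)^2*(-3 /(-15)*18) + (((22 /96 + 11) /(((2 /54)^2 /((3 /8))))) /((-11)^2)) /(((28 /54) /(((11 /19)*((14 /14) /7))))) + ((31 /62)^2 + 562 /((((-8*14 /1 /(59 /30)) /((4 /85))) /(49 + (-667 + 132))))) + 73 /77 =197667570843 /795872000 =248.37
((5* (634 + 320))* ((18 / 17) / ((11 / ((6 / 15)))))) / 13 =34344 / 2431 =14.13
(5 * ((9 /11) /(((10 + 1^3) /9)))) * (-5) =-2025 /121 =-16.74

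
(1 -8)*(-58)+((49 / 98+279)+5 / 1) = 1381 / 2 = 690.50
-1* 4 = -4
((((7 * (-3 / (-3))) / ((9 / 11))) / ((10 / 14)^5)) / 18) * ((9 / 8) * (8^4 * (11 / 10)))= 1822147712 / 140625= 12957.49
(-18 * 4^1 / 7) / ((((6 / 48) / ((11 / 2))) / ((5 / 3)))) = -5280 / 7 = -754.29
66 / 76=33 / 38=0.87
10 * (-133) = -1330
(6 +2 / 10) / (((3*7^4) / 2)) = 62 / 36015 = 0.00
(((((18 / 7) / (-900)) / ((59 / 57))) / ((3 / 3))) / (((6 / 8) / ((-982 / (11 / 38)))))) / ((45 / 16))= 22688128 / 5110875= 4.44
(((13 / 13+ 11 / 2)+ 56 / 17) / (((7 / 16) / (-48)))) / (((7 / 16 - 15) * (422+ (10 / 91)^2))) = 134464512 / 769024189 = 0.17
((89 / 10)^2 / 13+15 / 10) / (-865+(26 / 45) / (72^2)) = -57567672 / 6558083155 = -0.01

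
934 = 934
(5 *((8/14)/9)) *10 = 200/63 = 3.17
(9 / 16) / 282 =3 / 1504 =0.00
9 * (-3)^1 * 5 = -135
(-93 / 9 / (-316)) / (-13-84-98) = -31 / 184860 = -0.00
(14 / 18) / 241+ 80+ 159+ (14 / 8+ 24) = 2296999 / 8676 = 264.75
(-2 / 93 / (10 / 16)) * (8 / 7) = -128 / 3255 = -0.04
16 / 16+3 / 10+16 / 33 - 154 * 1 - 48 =-66071 / 330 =-200.22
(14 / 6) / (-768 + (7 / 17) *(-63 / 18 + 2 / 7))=-238 / 78471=-0.00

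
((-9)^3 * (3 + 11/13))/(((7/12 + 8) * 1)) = -437400/1339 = -326.66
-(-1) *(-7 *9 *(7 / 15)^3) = -2401 / 375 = -6.40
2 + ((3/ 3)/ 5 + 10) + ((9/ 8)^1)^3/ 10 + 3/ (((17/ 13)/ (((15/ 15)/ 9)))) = 3289403/ 261120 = 12.60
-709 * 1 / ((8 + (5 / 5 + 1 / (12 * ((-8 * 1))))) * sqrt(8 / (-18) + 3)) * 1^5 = -204192 * sqrt(23) / 19849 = -49.34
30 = 30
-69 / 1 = -69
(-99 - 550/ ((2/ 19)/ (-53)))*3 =830478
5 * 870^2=3784500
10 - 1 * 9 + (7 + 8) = 16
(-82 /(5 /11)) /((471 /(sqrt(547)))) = -902 * sqrt(547) /2355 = -8.96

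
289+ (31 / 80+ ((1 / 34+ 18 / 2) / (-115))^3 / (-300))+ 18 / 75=5193872985300193 / 17932941300000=289.63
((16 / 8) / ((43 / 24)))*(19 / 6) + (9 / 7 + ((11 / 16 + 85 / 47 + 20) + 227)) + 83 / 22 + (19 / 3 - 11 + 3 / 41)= 77634179873 / 306254256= 253.50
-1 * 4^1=-4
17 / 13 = 1.31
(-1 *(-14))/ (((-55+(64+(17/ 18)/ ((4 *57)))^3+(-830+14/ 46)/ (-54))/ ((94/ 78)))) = 348702074606592/ 5418160114513956667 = 0.00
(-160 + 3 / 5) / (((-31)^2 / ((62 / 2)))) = -797 / 155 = -5.14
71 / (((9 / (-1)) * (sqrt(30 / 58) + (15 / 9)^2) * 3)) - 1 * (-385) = 213 * sqrt(435) / 16910 + 3895915 / 10146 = 384.25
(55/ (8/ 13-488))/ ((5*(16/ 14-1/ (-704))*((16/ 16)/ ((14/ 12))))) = -7007/ 304506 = -0.02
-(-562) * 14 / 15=7868 / 15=524.53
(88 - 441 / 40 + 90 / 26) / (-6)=-41827 / 3120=-13.41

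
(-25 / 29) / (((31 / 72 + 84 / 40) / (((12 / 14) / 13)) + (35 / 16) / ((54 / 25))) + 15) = -108000 / 6814333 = -0.02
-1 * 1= -1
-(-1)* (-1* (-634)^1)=634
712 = 712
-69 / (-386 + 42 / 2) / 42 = 23 / 5110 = 0.00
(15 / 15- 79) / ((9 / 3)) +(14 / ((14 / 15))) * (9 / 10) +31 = 18.50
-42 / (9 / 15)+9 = -61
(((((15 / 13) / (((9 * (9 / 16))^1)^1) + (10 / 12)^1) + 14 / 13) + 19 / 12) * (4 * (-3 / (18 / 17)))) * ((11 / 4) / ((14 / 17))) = -16610275 / 117936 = -140.84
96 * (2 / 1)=192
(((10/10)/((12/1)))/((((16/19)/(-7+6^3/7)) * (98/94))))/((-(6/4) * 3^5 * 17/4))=-149131/102019176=-0.00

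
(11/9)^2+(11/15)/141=28534/19035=1.50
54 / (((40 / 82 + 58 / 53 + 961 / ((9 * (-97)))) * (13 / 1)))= 102439566 / 11870573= 8.63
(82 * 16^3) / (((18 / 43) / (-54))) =-43327488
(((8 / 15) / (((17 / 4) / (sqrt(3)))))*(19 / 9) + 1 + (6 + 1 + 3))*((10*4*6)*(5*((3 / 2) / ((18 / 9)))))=12160*sqrt(3) / 51 + 9900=10312.98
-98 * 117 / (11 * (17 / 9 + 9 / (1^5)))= -1053 / 11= -95.73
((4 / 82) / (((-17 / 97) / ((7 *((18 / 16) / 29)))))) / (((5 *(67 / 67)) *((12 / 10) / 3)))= -6111 / 161704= -0.04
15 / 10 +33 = 69 / 2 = 34.50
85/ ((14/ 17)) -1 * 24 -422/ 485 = 531957/ 6790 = 78.34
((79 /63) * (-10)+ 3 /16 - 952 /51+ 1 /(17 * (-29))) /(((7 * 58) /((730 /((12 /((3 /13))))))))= -5626708235 /5245740864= -1.07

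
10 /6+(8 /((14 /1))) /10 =1.72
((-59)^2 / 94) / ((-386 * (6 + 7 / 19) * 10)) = -66139 / 43903640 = -0.00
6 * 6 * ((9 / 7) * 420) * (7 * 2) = 272160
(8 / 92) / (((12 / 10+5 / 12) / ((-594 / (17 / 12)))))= -855360 / 37927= -22.55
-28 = -28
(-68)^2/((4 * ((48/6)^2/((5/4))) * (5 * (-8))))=-289/512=-0.56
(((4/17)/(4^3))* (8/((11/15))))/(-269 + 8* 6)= -15/82654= -0.00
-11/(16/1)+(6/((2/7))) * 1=325/16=20.31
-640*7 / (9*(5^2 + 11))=-1120 / 81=-13.83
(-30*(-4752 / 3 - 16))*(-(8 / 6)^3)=-1024000 / 9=-113777.78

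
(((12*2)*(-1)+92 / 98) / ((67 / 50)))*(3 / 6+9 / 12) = -70625 / 3283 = -21.51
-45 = -45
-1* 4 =-4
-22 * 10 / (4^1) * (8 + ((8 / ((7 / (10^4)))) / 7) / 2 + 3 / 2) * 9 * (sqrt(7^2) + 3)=-200304225 / 49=-4087841.33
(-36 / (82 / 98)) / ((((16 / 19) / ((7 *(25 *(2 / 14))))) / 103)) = -21575925 / 164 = -131560.52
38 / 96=19 / 48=0.40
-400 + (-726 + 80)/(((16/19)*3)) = -15737/24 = -655.71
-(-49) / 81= 49 / 81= 0.60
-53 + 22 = -31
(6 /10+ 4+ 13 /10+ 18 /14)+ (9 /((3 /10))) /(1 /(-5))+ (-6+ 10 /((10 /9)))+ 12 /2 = -9367 /70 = -133.81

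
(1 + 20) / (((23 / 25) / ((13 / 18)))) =2275 / 138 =16.49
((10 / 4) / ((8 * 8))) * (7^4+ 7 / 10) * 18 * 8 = 216153 / 16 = 13509.56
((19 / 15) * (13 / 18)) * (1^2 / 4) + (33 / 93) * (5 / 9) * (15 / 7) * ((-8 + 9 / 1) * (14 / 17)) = 328169 / 569160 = 0.58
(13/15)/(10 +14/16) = 104/1305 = 0.08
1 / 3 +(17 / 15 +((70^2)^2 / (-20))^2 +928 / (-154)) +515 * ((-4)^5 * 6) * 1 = 1664582634139934 / 1155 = 1441197085835.44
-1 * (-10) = 10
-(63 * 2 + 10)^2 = -18496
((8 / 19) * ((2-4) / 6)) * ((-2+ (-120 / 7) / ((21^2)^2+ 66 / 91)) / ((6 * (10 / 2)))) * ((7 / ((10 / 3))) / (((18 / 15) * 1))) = 27531182 / 1681294515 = 0.02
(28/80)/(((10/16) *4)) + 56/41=3087/2050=1.51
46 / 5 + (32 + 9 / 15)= 209 / 5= 41.80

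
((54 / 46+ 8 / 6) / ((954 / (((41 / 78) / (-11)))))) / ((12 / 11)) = -7093 / 61613136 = -0.00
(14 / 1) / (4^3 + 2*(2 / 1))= 7 / 34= 0.21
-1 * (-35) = 35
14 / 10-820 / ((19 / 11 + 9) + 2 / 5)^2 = -2445173 / 468180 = -5.22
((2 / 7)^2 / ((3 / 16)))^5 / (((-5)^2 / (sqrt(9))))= 1073741824 / 572012379225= 0.00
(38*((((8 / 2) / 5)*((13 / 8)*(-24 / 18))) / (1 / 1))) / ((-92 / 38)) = 27.21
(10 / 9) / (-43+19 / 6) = -20 / 717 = -0.03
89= 89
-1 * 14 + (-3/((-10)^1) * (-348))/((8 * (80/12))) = -6383/400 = -15.96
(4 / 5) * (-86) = -344 / 5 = -68.80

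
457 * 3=1371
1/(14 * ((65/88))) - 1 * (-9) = 4139/455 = 9.10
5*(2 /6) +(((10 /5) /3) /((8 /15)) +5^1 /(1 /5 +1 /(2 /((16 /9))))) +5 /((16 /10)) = 12505 /1176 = 10.63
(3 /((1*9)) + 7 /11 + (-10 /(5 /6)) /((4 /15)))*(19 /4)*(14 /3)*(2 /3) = -193249 /297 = -650.67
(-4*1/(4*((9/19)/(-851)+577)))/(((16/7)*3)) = -113183/447816192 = -0.00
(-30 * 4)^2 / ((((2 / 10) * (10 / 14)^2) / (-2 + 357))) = 50097600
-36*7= -252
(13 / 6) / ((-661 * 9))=-13 / 35694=-0.00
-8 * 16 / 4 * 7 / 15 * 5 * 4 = -896 / 3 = -298.67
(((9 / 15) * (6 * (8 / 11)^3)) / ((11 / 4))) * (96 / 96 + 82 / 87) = 2076672 / 2122945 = 0.98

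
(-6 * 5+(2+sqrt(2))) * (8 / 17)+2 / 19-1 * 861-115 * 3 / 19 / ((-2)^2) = -1135165 / 1292+8 * sqrt(2) / 17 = -877.95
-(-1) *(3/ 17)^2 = 9/ 289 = 0.03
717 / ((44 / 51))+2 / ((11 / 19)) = 36719 / 44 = 834.52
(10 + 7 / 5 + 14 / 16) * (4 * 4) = 982 / 5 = 196.40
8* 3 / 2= 12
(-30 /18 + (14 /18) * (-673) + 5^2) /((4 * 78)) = -4501 /2808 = -1.60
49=49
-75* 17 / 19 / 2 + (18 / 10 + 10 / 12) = -8812 / 285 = -30.92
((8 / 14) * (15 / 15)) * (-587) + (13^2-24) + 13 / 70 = -13317 / 70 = -190.24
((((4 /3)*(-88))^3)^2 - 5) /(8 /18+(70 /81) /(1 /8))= 1902199139463619 /5364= 354623254933.56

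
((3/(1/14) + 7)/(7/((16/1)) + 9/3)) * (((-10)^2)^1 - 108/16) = 1329.24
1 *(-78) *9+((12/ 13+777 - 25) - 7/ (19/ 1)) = 12487/ 247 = 50.55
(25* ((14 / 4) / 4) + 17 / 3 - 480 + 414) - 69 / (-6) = -647 / 24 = -26.96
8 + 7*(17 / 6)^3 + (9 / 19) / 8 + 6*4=98125 / 513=191.28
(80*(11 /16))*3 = 165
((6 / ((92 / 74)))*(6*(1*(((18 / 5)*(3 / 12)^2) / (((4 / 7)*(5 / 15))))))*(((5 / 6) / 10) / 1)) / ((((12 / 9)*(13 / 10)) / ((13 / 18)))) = 6993 / 5888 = 1.19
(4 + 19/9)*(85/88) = 425/72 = 5.90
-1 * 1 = -1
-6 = -6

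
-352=-352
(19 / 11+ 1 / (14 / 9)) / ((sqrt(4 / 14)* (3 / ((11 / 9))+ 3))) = 73* sqrt(14) / 336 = 0.81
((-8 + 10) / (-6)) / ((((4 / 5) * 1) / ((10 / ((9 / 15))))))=-125 / 18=-6.94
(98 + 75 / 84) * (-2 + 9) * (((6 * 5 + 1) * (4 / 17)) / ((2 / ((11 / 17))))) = 1633.61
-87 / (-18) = 29 / 6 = 4.83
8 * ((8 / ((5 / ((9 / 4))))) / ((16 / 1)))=9 / 5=1.80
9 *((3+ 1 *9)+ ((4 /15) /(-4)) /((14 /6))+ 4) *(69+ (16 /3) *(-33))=-538317 /35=-15380.49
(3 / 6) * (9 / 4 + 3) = 21 / 8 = 2.62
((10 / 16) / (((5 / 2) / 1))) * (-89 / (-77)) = 89 / 308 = 0.29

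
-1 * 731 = -731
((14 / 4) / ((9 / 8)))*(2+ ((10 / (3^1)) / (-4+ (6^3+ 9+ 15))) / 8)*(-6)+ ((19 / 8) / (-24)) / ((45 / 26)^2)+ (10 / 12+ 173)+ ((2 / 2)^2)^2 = 788156551 / 5734800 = 137.43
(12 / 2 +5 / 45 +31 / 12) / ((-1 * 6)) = -313 / 216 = -1.45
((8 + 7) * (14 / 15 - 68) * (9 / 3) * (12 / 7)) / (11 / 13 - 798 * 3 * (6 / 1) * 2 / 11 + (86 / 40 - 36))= 103577760 / 52945697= 1.96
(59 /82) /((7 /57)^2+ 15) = 191691 /4000288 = 0.05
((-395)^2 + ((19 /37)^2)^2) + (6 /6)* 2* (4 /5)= 1462095495018 /9370805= 156026.67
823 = 823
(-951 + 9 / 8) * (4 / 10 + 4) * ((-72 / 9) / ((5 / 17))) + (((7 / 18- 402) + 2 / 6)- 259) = 50859343 / 450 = 113020.76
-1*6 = -6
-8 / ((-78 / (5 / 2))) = 10 / 39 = 0.26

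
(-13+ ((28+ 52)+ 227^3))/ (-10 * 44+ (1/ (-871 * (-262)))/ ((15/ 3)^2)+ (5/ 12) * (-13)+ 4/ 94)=-18818656821315000/ 716528606993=-26263.65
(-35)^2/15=245/3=81.67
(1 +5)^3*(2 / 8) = 54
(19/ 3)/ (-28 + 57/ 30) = -190/ 783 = -0.24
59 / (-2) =-59 / 2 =-29.50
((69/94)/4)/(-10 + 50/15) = -207/7520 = -0.03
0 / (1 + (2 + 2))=0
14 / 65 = 0.22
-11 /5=-2.20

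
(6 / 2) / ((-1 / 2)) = -6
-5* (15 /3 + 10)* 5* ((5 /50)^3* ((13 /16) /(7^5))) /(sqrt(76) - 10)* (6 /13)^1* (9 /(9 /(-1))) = -15 /4302592 - 3* sqrt(19) /4302592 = -0.00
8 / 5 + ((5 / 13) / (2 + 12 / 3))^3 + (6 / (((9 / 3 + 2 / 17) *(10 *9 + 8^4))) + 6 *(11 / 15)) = 24299041625 / 4049352216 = 6.00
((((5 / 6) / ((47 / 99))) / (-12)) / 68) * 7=-385 / 25568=-0.02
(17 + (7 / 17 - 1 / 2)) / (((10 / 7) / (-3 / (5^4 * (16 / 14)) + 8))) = 6436619 / 68000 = 94.66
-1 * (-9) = 9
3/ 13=0.23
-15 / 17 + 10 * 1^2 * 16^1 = 2705 / 17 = 159.12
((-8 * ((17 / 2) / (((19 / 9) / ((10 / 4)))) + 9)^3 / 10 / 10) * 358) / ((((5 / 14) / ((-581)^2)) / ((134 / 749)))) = -12316441683603775977 / 366956500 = -33563764870.23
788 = 788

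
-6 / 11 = -0.55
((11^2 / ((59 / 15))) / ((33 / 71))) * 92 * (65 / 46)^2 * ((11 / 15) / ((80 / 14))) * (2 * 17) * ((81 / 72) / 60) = 172773601 / 173696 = 994.69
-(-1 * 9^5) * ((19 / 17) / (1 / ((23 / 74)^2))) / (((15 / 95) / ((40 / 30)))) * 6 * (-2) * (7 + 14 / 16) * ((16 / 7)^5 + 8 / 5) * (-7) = 2278858503.66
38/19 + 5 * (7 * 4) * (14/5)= 394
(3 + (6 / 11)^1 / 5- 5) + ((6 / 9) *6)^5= 56216 / 55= 1022.11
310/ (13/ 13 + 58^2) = 62/ 673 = 0.09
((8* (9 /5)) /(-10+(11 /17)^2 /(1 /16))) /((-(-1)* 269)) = -1156 /71285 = -0.02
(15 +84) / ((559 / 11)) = 1089 / 559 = 1.95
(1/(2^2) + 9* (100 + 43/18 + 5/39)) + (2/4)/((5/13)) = 240293/260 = 924.20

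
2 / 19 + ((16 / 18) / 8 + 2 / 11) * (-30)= -5444 / 627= -8.68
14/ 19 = 0.74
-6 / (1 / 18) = -108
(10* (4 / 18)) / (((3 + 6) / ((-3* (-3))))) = 20 / 9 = 2.22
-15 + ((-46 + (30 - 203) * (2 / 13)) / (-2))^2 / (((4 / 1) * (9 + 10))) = 7531 / 3211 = 2.35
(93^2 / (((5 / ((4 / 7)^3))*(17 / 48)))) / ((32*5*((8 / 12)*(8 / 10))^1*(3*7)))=103788 / 204085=0.51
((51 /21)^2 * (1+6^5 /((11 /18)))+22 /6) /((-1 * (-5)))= 17338246 /1155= 15011.47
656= 656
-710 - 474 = -1184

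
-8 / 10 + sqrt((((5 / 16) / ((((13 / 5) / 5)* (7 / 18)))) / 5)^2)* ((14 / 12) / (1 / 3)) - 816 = -848347 / 1040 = -815.72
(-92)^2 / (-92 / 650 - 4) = -1375400 / 673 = -2043.68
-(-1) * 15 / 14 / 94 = 0.01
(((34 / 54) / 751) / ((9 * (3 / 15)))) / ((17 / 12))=20 / 60831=0.00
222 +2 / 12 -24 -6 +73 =1591 / 6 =265.17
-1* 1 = -1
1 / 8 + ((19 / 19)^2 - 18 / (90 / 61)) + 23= 477 / 40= 11.92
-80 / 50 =-8 / 5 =-1.60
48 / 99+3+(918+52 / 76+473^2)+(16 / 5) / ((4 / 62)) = 704436911 / 3135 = 224700.77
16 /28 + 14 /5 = 118 /35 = 3.37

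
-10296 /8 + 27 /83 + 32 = -104138 /83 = -1254.67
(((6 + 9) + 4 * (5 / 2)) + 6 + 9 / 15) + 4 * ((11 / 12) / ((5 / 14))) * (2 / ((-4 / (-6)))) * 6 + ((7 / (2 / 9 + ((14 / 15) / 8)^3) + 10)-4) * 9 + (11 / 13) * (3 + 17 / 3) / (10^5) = 4001992611773 / 7251450000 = 551.89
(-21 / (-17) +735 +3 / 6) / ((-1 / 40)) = -500980 / 17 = -29469.41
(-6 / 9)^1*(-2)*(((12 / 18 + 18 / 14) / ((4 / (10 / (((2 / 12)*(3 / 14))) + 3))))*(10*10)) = 1160300 / 63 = 18417.46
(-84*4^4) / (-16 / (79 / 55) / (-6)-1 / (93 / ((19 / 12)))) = -1895878656 / 162179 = -11690.04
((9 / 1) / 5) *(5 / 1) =9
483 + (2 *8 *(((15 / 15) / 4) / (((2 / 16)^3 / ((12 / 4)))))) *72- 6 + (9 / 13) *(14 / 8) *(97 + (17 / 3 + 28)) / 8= 442864.79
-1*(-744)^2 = -553536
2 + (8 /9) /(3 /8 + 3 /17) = 2438 /675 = 3.61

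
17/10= 1.70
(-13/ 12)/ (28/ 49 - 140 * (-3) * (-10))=91/ 352752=0.00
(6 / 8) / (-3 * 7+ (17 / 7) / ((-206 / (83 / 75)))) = -162225 / 4545122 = -0.04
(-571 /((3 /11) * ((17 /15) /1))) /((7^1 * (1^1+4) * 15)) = -6281 /1785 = -3.52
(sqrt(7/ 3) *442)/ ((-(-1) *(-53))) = -442 *sqrt(21)/ 159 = -12.74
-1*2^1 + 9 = 7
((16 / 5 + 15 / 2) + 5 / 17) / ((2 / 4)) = 1869 / 85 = 21.99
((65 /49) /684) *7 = 65 /4788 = 0.01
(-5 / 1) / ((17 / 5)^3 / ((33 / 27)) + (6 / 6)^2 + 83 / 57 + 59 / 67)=-26255625 / 186386348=-0.14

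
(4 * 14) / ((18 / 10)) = 280 / 9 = 31.11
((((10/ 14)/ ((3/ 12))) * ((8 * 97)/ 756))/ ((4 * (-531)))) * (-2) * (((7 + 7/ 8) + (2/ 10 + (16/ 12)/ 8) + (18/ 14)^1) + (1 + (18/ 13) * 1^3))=12617663/ 383572098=0.03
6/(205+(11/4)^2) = 96/3401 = 0.03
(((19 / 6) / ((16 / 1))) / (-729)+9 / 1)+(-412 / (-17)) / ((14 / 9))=204700939 / 8328096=24.58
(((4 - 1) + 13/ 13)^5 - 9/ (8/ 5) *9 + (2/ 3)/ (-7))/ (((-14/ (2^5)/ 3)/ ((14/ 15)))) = -654044/ 105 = -6228.99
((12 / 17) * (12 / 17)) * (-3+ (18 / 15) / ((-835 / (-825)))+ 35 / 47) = -0.53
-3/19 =-0.16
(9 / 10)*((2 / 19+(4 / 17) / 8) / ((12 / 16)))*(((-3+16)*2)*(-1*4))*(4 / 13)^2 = -1.59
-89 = -89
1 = 1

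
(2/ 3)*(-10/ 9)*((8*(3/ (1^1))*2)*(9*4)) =-1280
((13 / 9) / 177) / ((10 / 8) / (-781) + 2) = 40612 / 9945099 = 0.00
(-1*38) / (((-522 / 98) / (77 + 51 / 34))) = 146167 / 261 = 560.03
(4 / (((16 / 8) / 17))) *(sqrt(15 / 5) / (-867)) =-2 *sqrt(3) / 51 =-0.07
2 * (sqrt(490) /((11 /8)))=112 * sqrt(10) /11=32.20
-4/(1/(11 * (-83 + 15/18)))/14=5423/21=258.24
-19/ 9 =-2.11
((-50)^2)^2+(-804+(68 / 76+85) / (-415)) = 49274908828 / 7885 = 6249195.79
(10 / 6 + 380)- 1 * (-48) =1289 / 3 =429.67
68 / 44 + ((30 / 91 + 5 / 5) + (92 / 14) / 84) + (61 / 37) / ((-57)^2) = 4976270569 / 1684664982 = 2.95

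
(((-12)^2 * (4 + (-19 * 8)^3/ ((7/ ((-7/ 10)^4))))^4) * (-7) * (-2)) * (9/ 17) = 582767003605759758628043421796982784/ 2593994140625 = 224660107931218067890867.40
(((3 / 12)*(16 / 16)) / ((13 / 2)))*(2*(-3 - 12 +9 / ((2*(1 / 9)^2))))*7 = 4893 / 26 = 188.19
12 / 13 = 0.92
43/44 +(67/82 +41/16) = 31439/7216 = 4.36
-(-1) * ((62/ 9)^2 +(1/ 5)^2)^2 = 9250784761/ 4100625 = 2255.95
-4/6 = -2/3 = -0.67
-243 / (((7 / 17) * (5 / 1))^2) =-57.33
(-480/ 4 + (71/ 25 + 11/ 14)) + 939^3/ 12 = 48296186313/ 700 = 68994551.88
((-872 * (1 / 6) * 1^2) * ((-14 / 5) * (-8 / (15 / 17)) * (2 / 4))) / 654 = -1904 / 675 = -2.82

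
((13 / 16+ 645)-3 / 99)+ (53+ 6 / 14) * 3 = 2979227 / 3696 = 806.07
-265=-265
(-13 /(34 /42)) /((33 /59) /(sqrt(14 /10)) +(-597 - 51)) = 59059 * sqrt(35) /19326724499 +478957752 /19326724499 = 0.02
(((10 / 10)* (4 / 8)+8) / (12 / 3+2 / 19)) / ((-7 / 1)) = -323 / 1092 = -0.30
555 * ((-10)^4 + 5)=5552775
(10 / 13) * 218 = 2180 / 13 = 167.69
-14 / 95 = -0.15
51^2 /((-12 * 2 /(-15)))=1625.62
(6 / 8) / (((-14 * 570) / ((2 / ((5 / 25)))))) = -1 / 1064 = -0.00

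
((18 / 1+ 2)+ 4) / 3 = 8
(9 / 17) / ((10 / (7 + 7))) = 0.74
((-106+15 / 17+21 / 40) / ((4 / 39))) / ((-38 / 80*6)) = 924599 / 2584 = 357.82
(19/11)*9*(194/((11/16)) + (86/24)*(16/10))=2707842/605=4475.77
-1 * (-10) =10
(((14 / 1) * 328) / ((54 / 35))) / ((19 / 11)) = 883960 / 513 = 1723.12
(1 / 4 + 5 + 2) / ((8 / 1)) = 29 / 32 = 0.91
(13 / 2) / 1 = 13 / 2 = 6.50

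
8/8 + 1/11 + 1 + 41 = 474/11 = 43.09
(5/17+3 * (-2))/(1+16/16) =-97/34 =-2.85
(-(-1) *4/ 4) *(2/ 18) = 1/ 9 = 0.11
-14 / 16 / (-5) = 7 / 40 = 0.18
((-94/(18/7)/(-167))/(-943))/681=-329/965201049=-0.00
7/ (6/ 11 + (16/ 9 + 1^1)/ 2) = 1386/ 383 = 3.62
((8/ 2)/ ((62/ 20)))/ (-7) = -40/ 217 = -0.18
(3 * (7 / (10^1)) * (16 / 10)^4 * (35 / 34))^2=22658678784 / 112890625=200.71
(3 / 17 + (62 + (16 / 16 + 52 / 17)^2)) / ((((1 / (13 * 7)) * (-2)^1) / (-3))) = 3102645 / 289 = 10735.80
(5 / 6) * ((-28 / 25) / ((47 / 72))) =-336 / 235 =-1.43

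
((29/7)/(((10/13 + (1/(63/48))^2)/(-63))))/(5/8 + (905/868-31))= 99907668/15154873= 6.59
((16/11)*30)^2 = 230400/121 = 1904.13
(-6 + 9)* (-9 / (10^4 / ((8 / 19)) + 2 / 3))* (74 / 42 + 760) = -431919 / 498764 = -0.87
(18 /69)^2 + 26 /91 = 1310 /3703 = 0.35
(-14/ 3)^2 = 196/ 9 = 21.78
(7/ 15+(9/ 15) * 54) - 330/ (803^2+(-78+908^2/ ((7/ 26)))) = 4264303861/ 129745905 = 32.87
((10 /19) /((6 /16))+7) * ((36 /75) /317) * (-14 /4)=-6706 /150575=-0.04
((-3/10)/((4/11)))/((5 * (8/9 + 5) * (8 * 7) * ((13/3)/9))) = -8019/7716800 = -0.00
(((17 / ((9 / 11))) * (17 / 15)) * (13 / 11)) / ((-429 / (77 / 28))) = -289 / 1620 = -0.18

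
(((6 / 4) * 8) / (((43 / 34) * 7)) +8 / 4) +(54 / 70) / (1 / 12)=12.61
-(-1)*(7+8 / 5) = 8.60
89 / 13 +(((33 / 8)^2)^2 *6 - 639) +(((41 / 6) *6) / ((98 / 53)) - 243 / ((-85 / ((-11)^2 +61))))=182691166211 / 110888960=1647.51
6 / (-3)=-2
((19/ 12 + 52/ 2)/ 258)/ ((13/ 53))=17543/ 40248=0.44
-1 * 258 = -258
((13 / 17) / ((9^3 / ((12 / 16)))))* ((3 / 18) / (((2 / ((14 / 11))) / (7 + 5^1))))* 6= 91 / 15147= 0.01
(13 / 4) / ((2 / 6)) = 39 / 4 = 9.75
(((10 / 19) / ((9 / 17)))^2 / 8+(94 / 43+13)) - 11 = 10837435 / 2514726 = 4.31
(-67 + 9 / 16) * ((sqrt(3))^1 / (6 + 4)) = -1063 * sqrt(3) / 160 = -11.51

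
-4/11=-0.36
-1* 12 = -12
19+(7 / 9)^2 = 1588 / 81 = 19.60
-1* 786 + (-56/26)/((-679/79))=-990830/1261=-785.75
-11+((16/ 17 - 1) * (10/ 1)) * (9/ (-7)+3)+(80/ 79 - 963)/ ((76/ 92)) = -210148718/ 178619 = -1176.52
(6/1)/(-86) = -3/43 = -0.07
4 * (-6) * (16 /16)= -24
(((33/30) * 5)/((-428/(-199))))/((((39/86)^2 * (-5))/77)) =-311654497/1627470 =-191.50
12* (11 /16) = 33 /4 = 8.25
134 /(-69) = -134 /69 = -1.94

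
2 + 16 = 18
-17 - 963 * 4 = -3869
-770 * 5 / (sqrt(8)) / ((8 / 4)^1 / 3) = -5775 * sqrt(2) / 4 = -2041.77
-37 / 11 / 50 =-37 / 550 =-0.07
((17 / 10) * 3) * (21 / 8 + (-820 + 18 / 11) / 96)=-10591 / 352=-30.09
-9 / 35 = -0.26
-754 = -754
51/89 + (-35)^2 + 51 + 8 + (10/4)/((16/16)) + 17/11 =1288.62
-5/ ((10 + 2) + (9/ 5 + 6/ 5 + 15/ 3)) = -1/ 4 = -0.25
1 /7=0.14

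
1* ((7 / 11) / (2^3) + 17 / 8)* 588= 14259 / 11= 1296.27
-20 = -20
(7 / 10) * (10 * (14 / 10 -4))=-91 / 5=-18.20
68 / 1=68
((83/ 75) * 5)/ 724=83/ 10860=0.01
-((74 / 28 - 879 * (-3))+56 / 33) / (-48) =1220299 / 22176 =55.03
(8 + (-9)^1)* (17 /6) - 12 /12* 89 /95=-2149 /570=-3.77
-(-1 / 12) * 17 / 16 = 17 / 192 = 0.09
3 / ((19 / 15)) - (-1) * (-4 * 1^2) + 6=83 / 19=4.37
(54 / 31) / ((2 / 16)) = 432 / 31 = 13.94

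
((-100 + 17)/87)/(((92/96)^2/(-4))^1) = 63744/15341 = 4.16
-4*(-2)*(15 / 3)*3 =120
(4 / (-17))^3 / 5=-64 / 24565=-0.00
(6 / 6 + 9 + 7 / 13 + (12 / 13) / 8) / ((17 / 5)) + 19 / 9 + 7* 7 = 54.24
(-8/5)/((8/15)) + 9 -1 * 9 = -3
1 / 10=0.10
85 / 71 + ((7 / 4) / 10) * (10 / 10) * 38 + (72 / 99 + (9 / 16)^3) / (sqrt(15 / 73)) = 40787 * sqrt(1095) / 675840 + 11143 / 1420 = 9.84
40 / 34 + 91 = 1567 / 17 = 92.18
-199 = -199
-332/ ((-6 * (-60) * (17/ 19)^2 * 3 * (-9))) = 29963/ 702270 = 0.04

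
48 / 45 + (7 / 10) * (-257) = -1073 / 6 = -178.83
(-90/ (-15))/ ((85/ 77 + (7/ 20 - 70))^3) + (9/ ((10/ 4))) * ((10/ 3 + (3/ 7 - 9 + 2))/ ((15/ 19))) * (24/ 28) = -6079020828711349808/ 480314083708338075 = -12.66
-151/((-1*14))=151/14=10.79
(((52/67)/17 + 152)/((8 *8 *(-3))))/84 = -6185/656064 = -0.01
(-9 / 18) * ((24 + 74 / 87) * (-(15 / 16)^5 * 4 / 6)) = 91209375 / 15204352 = 6.00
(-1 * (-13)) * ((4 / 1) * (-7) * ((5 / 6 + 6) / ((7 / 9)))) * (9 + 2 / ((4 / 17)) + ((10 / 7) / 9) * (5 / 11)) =-12981215 / 231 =-56195.74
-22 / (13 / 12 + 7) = -264 / 97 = -2.72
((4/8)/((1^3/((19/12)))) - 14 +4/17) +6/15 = -25649/2040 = -12.57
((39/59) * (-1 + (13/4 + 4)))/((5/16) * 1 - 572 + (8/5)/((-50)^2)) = -12187500/1686476237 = -0.01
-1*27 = -27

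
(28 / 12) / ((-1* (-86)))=7 / 258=0.03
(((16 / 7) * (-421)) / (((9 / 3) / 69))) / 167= -132.53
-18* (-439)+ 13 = 7915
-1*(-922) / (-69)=-922 / 69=-13.36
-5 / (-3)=5 / 3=1.67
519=519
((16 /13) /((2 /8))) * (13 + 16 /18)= 8000 /117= 68.38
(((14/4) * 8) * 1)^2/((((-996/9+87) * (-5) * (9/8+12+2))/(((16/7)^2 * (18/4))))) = 10.30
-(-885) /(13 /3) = 2655 /13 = 204.23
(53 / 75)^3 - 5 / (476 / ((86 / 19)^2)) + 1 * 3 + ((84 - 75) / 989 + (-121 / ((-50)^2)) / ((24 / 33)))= 3.08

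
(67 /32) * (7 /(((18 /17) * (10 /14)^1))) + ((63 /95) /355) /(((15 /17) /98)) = 1902377911 /97128000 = 19.59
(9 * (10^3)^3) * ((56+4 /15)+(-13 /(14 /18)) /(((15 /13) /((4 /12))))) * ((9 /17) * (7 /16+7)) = 1822837500000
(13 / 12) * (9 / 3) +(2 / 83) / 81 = 3.25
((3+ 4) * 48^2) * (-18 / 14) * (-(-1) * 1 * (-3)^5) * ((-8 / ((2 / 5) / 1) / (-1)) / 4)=25194240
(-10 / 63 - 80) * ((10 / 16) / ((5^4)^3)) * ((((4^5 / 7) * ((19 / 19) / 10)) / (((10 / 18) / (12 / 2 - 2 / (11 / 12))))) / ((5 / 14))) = -155136 / 2685546875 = -0.00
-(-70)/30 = 7/3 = 2.33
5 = 5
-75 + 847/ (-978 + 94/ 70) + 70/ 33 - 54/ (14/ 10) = -886889330/ 7896273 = -112.32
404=404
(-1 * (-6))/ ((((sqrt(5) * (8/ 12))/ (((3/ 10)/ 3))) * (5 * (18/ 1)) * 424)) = sqrt(5)/ 212000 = 0.00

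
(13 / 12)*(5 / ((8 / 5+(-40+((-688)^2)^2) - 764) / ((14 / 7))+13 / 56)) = 4550 / 94102907444307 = 0.00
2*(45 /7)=90 /7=12.86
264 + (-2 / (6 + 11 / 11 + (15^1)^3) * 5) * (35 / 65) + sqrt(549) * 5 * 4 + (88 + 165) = 60 * sqrt(61) + 11365176 / 21983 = 985.61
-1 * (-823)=823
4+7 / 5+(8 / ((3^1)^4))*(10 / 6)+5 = 12836 / 1215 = 10.56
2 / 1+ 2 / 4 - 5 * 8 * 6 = -475 / 2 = -237.50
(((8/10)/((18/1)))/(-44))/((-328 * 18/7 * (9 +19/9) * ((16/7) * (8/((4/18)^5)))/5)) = 49/3067902604800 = 0.00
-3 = -3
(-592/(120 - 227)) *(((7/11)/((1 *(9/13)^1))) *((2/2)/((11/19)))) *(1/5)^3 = 1023568/14565375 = 0.07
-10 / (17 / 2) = -20 / 17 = -1.18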